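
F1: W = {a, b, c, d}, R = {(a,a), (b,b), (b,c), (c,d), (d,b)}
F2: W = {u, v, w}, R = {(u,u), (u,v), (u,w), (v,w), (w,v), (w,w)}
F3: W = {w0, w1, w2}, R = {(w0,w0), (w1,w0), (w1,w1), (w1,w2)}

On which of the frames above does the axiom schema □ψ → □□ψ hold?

F3

Frame correspondent (Sahlqvist): ∀x ∀y ∀z (Rxy ∧ Ryz → Rxz) — i.e. transitivity.
F1: fails — Rbc and Rcd but not Rbd.
F2: fails — Rvw and Rwv but not Rvv.
F3: ✓.
Valid on: F3.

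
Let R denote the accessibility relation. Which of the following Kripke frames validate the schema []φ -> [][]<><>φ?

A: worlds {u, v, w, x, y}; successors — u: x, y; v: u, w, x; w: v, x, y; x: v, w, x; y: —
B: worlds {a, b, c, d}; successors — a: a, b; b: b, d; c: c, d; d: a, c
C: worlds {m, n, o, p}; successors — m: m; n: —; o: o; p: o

B, C

Frame correspondent (Sahlqvist): forall x forall z (x R^2 z -> exists w (xRw & z R^2 w)) — i.e. a generalized confluence (Geach) condition.
A: fails — vR²y but no t with vRt and yR²t.
B: condition met.
C: condition met.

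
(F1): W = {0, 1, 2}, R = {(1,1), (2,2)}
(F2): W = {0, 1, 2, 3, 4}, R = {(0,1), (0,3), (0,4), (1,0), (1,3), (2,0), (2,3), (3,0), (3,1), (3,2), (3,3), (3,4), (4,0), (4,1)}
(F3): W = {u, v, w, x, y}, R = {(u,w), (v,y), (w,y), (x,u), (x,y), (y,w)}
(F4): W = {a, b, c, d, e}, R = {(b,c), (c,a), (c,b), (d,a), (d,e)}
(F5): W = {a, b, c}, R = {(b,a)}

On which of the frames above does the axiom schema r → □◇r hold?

This is the axiom for symmetry; its first-order frame correspondent is ∀x ∀y (Rxy → Ryx).
(F1): condition met.
(F2): fails — R34 but not R43.
(F3): fails — Ruw but not Rwu.
(F4): fails — Rde but not Red.
(F5): fails — Rba but not Rab.
Valid on: (F1).

(F1)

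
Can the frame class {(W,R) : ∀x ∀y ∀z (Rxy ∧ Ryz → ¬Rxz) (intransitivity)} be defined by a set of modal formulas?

If a class were modally definable it would be closed under surjective bounded morphisms (Goldblatt–Thomason).
The 5-cycle (worlds 0,1,2,3,4 with 0→1→2→3→4→0) is intransitive. Mapping every world to a single reflexive point • is a surjective bounded morphism; the reflexive point is not intransitive (R••∧R•• but R••).
So no modal formula (or set of formulas) defines exactly the intransitive frames.

No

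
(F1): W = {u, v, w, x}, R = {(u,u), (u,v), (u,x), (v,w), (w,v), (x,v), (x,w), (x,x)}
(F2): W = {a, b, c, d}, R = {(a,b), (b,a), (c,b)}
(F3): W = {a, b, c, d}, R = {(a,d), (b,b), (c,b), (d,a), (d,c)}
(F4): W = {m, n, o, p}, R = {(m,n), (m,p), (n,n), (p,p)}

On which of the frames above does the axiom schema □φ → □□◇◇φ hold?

(F4)

The schema corresponds to a generalized confluence (Geach) condition: ∀x ∀z (xR²z → ∃w (xRw ∧ zR²w)).
(F1): fails — uR²w but no t with uRt and wR²t.
(F2): fails — aR²a but no w with aRw and aR²w.
(F3): fails — aR²a but no w with aRw and aR²w.
(F4): condition met.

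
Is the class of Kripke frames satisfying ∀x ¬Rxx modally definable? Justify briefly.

Not definable by any modal formula

Any modally definable frame class is closed under surjective bounded morphisms.
The 2-cycle (worlds 0,1 with 0→1→0) is irreflexive, and the map sending every world to a single reflexive point • is a surjective bounded morphism (forth: every edge maps to (•,•); back: every world has a successor). So any modal formula valid on the 2-cycle is also valid on the reflexive point, which is not irreflexive.
So no modal formula (or set of formulas) defines exactly the irreflexive frames.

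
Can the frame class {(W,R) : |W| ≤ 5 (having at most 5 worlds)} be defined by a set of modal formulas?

If a class were modally definable it would be closed under disjoint unions (Goldblatt–Thomason).
Any modal formula valid on each of 6 disjoint one-world frames is valid on their disjoint union (validity is preserved under disjoint unions). Each one-world frame has |W|=1≤5, but the union has |W|=6.
Hence having at most 5 worlds is not modally definable.

No — not modally definable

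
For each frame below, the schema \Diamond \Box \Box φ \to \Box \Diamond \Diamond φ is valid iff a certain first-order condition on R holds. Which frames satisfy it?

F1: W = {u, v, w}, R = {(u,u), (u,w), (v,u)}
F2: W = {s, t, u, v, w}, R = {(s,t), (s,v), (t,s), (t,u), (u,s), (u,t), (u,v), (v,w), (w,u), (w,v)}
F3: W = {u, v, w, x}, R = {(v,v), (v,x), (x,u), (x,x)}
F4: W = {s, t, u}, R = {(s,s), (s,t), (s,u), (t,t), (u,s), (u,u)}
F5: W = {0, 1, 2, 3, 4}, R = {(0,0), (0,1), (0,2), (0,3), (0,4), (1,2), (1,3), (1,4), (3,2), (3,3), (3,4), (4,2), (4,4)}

F2, F4

Frame correspondent (Sahlqvist): \forall x \forall y \forall z ((xRy \wedge xRz) \to \exists w (y R^2 w \wedge z R^2 w)) — i.e. a generalized confluence (Geach) condition.
F1: fails — uRu, uRw but no t with uR²t and wR²t.
F2: ✓.
F3: fails — xRu, xRu but no t with uR²t and uR²t.
F4: ✓.
F5: fails — 0R0, 0R2 but no w with 0R²w and 2R²w.
Valid on: F2, F4.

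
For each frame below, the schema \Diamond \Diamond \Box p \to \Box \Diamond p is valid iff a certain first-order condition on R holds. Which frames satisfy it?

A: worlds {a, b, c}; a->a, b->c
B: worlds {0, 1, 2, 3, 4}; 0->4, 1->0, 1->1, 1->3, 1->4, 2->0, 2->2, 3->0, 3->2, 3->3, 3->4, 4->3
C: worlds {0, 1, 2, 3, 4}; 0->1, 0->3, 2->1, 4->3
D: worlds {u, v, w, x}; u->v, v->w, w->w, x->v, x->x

Frame correspondent (Sahlqvist): \forall x \forall y \forall z ((x R^2 y \wedge xRz) \to \exists w (yRw \wedge zRw)) — i.e. a generalized confluence (Geach) condition.
A: holds.
B: fails — 1R²0, 1R4 but no w with 0Rw and 4Rw.
C: holds.
D: fails — xR²v, xRx but no t with vRt and xRt.

A, C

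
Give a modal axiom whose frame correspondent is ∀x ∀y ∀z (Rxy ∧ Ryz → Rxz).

This is transitivity; the standard corresponding axiom is 4: □ψ → □□ψ.
Suppose □ψ→□□ψ is valid. Take Rxy, Ryz and set V(ψ)={w : Rxw}. Then □ψ at x, so □□ψ at x, so □ψ at y, so ψ at z, i.e. Rxz.

□ψ → □□ψ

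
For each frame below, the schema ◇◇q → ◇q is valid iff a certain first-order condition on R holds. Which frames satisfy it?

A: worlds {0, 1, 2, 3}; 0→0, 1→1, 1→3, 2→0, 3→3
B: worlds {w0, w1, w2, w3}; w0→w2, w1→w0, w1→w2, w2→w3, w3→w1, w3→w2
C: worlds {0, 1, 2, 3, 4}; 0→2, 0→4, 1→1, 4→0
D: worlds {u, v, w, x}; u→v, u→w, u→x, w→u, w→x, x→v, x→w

This is the axiom for transitivity; its first-order frame correspondent is ∀x ∀y ∀z (Rxy ∧ Ryz → Rxz).
A: holds.
B: fails — Rw1w2 and Rw2w3 but not Rw1w3.
C: fails — R04 and R40 but not R00.
D: fails — Rxw and Rwu but not Rxu.
Valid on: A.

A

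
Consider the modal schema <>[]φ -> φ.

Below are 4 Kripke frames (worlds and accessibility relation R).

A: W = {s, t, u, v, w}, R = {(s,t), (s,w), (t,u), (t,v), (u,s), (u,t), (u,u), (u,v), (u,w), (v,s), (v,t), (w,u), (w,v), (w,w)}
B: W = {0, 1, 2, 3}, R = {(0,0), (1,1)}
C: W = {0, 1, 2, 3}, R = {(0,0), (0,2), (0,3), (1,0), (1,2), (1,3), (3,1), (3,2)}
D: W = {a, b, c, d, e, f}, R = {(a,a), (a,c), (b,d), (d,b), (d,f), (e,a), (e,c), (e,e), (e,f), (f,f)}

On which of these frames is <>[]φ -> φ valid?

B

This is the axiom for symmetry; its first-order frame correspondent is forall x forall y (Rxy -> Ryx).
A: fails — Ruv but not Rvu.
B: condition met.
C: fails — R10 but not R01.
D: fails — Rea but not Rae.
Valid on: B.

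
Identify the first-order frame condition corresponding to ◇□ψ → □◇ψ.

This is the .2 axiom.
Its frame correspondent is convergence — ∀x ∀y ∀z (Rxy ∧ Rxz → ∃w (Ryw ∧ Rzw)).

Convergence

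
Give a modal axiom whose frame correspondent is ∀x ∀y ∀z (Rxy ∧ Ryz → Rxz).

This is transitivity; the standard corresponding axiom is 4: □ψ → □□ψ.

□ψ → □□ψ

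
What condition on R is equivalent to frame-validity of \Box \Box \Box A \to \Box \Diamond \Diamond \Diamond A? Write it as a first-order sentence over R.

This is a Sahlqvist (Geach-type) schema ◇^0□^3A → □^1◇^3A.
Minimal-valuation argument: fix x; take any y with xR^0y and any z with xR^1z. Set V(A) to the set of worlds R-reachable from y in exactly 3 steps. Then □^3A holds at y, so the antecedent holds at x; validity forces ◇^3A at z, giving a w with zR^3w and yR^3w.
First-order correspondent: \forall x \forall z (xRz \to \exists w (x R^3 w \wedge z R^3 w)).

\forall x \forall z (xRz \to \exists w (x R^3 w \wedge z R^3 w))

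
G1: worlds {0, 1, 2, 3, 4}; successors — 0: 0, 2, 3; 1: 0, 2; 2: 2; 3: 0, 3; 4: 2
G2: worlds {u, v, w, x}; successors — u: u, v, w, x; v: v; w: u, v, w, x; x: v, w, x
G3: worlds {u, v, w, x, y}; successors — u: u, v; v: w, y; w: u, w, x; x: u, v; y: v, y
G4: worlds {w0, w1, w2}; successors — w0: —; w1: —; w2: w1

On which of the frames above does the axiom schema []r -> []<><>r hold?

Frame correspondent (Sahlqvist): forall x forall z (xRz -> exists w (xRw & z R^2 w)) — i.e. a generalized confluence (Geach) condition.
G1: condition met.
G2: condition met.
G3: condition met.
G4: fails — w2Rw1 but no w with w2Rw and w1R²w.

G1, G2, G3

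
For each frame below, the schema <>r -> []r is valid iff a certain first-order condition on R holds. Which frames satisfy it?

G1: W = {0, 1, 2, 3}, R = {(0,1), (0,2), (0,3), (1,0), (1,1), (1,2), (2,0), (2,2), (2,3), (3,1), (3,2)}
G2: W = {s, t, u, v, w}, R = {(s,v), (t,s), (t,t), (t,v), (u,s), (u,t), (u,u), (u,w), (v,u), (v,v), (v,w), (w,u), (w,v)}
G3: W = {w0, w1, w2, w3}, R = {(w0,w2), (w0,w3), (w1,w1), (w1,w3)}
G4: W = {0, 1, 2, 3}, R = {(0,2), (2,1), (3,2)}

This is the axiom for partial functionality; its first-order frame correspondent is forall x forall y forall z (Rxy & Rxz -> y = z).
G1: fails — 0 sees both 1 and 2.
G2: fails — t sees both s and t.
G3: fails — w0 sees both w2 and w3.
G4: satisfies the condition.
Valid on: G4.

G4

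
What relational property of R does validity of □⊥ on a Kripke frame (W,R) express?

□⊥ is valid iff no world has any successor (otherwise □⊥ fails at any world with one).
The converse is a direct semantic check.
Frame condition: ∀x ∀y ¬Rxy.

Emptiness of R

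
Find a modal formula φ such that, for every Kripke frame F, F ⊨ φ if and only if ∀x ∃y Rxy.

The condition is seriality. The D schema □r → ◇r defines it.
Suppose □r→◇r is valid. At any x set V(r)=W. Then □r at x, so ◇r at x, so x has a successor.

□r → ◇r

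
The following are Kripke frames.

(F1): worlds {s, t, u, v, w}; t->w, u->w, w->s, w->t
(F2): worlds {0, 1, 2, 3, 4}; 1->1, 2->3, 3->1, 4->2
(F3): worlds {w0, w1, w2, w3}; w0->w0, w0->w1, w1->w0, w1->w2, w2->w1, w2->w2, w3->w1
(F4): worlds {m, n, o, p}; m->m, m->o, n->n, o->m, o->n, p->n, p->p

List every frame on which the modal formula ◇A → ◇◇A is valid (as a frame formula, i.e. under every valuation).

(F4)

The schema corresponds to a generalized confluence (Geach) condition: ∀x ∀y (xRy → ∃w (y = w ∧ xR²w)).
(F1): fails — tRw but no w* with w=w* and tR²w*.
(F2): fails — 2R3 but no w with 3=w and 2R²w.
(F3): fails — w3Rw1 but no w with w1=w and w3R²w.
(F4): ✓.
Valid on: (F4).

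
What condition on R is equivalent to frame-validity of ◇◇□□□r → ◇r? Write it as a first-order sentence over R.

This is a Sahlqvist (Geach-type) schema ◇^2□^3r → □^0◇^1r.
Minimal-valuation argument: fix x; take any y with xR^2y and any z with xR^0z. Set V(r) to the set of worlds R-reachable from y in exactly 3 steps. Then □^3r holds at y, so the antecedent holds at x; validity forces ◇^1r at z, giving a w with zR^1w and yR^3w.
First-order correspondent: ∀x ∀y (xR²y → ∃w (yR³w ∧ xRw)).

∀x ∀y (xR²y → ∃w (yR³w ∧ xRw))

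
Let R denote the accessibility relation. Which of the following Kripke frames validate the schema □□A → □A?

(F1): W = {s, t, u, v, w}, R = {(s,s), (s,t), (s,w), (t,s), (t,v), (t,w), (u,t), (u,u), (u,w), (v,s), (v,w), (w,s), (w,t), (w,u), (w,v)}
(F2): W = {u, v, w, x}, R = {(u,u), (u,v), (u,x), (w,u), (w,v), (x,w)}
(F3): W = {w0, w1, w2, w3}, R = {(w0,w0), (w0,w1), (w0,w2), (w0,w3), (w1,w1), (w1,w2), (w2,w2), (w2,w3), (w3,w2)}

Frame correspondent (Sahlqvist): ∀x ∀y (Rxy → ∃z (Rxz ∧ Rzy)) — i.e. density.
(F1): condition met.
(F2): fails — Rxw but no z with Rxz and Rzw.
(F3): condition met.
Valid on: (F1), (F3).

(F1), (F3)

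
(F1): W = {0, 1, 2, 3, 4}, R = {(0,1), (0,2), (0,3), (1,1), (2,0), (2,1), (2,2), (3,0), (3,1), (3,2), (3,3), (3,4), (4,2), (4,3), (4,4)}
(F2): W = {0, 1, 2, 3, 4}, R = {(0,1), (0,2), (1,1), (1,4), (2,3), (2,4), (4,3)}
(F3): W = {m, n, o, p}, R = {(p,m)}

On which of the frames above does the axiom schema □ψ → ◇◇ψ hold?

(F1)

The schema corresponds to a generalized confluence (Geach) condition: ∀x ∃w (xRw ∧ xR²w).
(F1): satisfies the condition.
(F2): fails — at 3 but no w with 3Rw and 3R²w.
(F3): fails — at m but no w with mRw and mR²w.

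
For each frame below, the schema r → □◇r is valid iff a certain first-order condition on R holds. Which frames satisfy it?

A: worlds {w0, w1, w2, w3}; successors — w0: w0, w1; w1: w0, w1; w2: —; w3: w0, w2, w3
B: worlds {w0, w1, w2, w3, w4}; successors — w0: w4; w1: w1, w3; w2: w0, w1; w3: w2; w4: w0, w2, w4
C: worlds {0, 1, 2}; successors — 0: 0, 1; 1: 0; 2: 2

C

This is the axiom for symmetry; its first-order frame correspondent is ∀x ∀y (Rxy → Ryx).
A: fails — Rw3w2 but not Rw2w3.
B: fails — Rw3w2 but not Rw2w3.
C: satisfies the condition.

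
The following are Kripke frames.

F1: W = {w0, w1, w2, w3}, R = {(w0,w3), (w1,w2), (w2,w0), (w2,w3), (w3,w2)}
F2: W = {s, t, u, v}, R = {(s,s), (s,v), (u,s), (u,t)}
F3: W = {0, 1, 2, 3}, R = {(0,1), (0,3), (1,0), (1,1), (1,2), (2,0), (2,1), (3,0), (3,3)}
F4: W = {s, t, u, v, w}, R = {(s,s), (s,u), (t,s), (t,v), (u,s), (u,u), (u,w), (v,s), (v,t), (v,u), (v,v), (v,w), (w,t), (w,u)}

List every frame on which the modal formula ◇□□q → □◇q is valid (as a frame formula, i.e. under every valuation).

Frame correspondent (Sahlqvist): ∀x ∀y ∀z ((xRy ∧ xRz) → ∃w (yR²w ∧ zRw)) — i.e. a generalized confluence (Geach) condition.
F1: fails — w0Rw3, w0Rw3 but no w with w3R²w and w3Rw.
F2: fails — sRs, sRv but no w with sR²w and vRw.
F3: condition met.
F4: condition met.

F3, F4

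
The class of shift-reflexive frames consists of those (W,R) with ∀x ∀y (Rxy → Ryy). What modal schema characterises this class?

This is shift-reflexivity; the standard corresponding axiom is T□: □(□p → p).
Suppose □(□p→p) is valid. Take Rxy and set V(p)={w : Ryw}. Then at y, □p holds; since □(□p→p) at x, □p→p at y, so p at y, i.e. Ryy.

□(□p → p)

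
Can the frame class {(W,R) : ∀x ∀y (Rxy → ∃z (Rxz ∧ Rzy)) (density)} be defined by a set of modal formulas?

Yes — defined by □□r → □r

Yes: it is density, defined by the C4 schema □□r → □r.
Suppose □□r→□r is valid. Take Rxy and set V(r)={w : xR²w}. Then □□r at x, so □r at x, so r at y, i.e. ∃z(Rxz∧Rzy).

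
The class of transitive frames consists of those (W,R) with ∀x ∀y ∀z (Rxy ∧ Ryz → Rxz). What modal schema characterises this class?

The condition is transitivity. The 4 schema □ψ → □□ψ defines it.
Suppose □ψ→□□ψ is valid. Take Rxy, Ryz and set V(ψ)={w : Rxw}. Then □ψ at x, so □□ψ at x, so □ψ at y, so ψ at z, i.e. Rxz.

□ψ → □□ψ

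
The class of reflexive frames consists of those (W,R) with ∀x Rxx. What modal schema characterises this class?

The condition is reflexivity. The T schema □q → q defines it.
Suppose □q→q is valid. At any x set V(q)={w : Rxw}. Then □q holds at x, so q holds at x, i.e. Rxx.

□q → q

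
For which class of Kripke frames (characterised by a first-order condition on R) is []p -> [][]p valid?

Suppose □p→□□p is valid. Take Rxy, Ryz and set V(p)={w : Rxw}. Then □p at x, so □□p at x, so □p at y, so p at z, i.e. Rxz.

transitivity: forall x forall y forall z (Rxy & Ryz -> Rxz)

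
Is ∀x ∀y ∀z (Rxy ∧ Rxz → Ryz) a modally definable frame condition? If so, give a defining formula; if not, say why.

Yes: it is the Euclidean property, defined by the 5 schema ◇p → □◇p.
Suppose ◇p→□◇p is valid. Take Rxy, Rxz and set V(p)={y}. Then ◇p at x, so □◇p at x, so ◇p at z, so some w with Rzw has p; w=y, i.e. Rzy. By symmetry of the argument, Ryz.

Yes, by ◇p → □◇p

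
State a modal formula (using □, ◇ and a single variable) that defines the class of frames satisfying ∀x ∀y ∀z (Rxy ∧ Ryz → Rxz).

□r → □□r

The condition is transitivity. The 4 schema □r → □□r defines it.
Suppose □r→□□r is valid. Take Rxy, Ryz and set V(r)={w : Rxw}. Then □r at x, so □□r at x, so □r at y, so r at z, i.e. Rxz.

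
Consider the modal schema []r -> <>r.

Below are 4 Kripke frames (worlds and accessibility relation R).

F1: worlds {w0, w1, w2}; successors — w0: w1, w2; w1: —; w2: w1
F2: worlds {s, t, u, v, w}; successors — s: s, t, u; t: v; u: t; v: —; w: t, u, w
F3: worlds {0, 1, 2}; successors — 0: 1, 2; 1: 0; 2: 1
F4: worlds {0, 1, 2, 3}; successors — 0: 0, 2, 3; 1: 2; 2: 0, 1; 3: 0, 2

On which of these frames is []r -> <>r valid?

F3, F4

Frame correspondent (Sahlqvist): forall x exists y Rxy — i.e. seriality.
F1: fails — world w1 has no successor.
F2: fails — world v has no successor.
F3: ✓.
F4: ✓.
Valid on: F3, F4.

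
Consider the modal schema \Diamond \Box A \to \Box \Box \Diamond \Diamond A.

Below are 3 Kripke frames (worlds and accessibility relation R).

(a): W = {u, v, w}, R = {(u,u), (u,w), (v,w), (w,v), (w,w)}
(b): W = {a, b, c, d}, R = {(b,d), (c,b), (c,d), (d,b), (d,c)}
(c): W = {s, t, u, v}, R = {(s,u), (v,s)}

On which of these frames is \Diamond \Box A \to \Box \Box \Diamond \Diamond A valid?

(a)

Frame correspondent (Sahlqvist): \forall x \forall y \forall z ((xRy \wedge x R^2 z) \to \exists w (yRw \wedge z R^2 w)) — i.e. a generalized confluence (Geach) condition.
(a): ✓.
(b): fails — cRb, cR²b but no w with bRw and bR²w.
(c): fails — vRs, vR²u but no w with sRw and uR²w.
Valid on: (a).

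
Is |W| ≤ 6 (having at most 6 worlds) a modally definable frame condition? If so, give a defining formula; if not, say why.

If a class were modally definable it would be closed under disjoint unions (Goldblatt–Thomason).
Any modal formula valid on each of 7 disjoint one-world frames is valid on their disjoint union (validity is preserved under disjoint unions). Each one-world frame has |W|=1≤6, but the union has |W|=7.
So the class is not modally definable.

No — not modally definable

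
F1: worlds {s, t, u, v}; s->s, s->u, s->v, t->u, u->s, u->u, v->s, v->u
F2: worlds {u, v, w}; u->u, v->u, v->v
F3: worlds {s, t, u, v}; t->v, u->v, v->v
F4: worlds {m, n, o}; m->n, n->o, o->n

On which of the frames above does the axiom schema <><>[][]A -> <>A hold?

Frame correspondent (Sahlqvist): forall x forall y (x R^2 y -> exists w (y R^2 w & xRw)) — i.e. a generalized confluence (Geach) condition.
F1: satisfies the condition.
F2: satisfies the condition.
F3: satisfies the condition.
F4: fails — mR²o but no w with oR²w and mRw.

F1, F2, F3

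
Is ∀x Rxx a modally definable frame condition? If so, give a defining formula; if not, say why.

Yes: it is reflexivity, defined by the T schema □q → q.
Suppose □q→q is valid. At any x set V(q)={w : Rxw}. Then □q holds at x, so q holds at x, i.e. Rxx.

Yes, by □q → q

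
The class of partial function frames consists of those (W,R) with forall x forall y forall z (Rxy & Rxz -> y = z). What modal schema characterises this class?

◇ψ → □ψ

A defining formula is ◇ψ → □ψ (the CD axiom).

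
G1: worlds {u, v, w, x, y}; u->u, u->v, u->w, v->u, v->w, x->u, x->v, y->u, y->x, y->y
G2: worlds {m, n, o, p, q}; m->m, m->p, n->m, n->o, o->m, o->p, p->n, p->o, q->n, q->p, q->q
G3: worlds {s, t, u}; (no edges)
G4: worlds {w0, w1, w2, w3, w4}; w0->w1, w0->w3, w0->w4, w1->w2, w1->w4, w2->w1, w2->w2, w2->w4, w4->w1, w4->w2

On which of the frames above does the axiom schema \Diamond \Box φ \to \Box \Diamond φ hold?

Frame correspondent (Sahlqvist): \forall x \forall y \forall z (Rxy \wedge Rxz \to \exists w (Ryw \wedge Rzw)) — i.e. convergence.
G1: fails — Ruv and Ruw but v and w have no common successor.
G2: fails — Rmm and Rmp but m and p have no common successor.
G3: ✓.
G4: fails — Rw0w4 and Rw0w3 but w4 and w3 have no common successor.
Valid on: G3.

G3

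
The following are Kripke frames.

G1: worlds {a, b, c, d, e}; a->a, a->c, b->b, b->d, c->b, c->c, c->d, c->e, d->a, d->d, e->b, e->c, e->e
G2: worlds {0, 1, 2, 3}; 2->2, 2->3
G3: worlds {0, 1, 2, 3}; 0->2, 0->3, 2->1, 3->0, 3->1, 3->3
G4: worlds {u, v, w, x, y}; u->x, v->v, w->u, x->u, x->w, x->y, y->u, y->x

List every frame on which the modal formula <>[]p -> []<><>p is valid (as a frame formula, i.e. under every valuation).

G1

This is the axiom for a generalized confluence (Geach) condition; its first-order frame correspondent is forall x forall y forall z ((xRy & xRz) -> exists w (yRw & z R^2 w)).
G1: holds.
G2: fails — 2R2, 2R3 but no w with 2Rw and 3R²w.
G3: fails — 0R2, 0R2 but no w with 2Rw and 2R²w.
G4: fails — wRu, wRu but no t with uRt and uR²t.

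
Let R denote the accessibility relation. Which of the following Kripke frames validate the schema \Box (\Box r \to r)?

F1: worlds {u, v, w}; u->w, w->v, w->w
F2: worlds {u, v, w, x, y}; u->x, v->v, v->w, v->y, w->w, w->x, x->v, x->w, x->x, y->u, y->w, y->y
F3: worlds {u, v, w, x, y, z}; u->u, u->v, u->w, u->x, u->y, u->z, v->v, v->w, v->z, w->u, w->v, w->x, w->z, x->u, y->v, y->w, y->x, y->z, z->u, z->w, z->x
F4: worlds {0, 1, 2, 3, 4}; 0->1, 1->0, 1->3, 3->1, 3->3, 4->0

Frame correspondent (Sahlqvist): \forall x \forall y (Rxy \to Ryy) — i.e. shift-reflexivity.
F1: fails — Rwv but not Rvv.
F2: fails — Ryu but not Ruu.
F3: fails — Ryx but not Rxx.
F4: fails — R10 but not R00.
Valid on no frame.

none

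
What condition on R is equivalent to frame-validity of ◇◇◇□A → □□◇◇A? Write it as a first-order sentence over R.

This is a Sahlqvist (Geach-type) schema ◇^3□^1A → □^2◇^2A.
First-order correspondent: ∀x ∀y ∀z ((xR³y ∧ xR²z) → ∃w (yRw ∧ zR²w)).

∀x ∀y ∀z ((xR³y ∧ xR²z) → ∃w (yRw ∧ zR²w))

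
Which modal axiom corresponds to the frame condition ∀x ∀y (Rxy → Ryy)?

A defining formula is □(□p → p) (the T□ axiom).
Suppose □(□p→p) is valid. Take Rxy and set V(p)={w : Ryw}. Then at y, □p holds; since □(□p→p) at x, □p→p at y, so p at y, i.e. Ryy.

□(□p → p)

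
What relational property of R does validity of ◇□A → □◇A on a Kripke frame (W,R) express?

Suppose ◇□A→□◇A is valid. Take Rxy, Rxz and set V(A)={w : Ryw}. Then □A at y so ◇□A at x, so □◇A at x, so ◇A at z, giving w with Rzw and Ryw.

convergence: ∀x ∀y ∀z (Rxy ∧ Rxz → ∃w (Ryw ∧ Rzw))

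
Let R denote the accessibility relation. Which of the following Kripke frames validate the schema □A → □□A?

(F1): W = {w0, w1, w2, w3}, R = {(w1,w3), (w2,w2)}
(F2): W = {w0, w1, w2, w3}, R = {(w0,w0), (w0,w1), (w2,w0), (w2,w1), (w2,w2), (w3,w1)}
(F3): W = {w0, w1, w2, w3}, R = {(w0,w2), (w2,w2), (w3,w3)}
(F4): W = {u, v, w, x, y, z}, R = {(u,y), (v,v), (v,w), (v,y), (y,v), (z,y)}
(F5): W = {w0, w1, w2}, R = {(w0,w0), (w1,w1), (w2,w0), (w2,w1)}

The schema corresponds to transitivity: ∀x ∀y ∀z (Rxy ∧ Ryz → Rxz).
(F1): satisfies the condition.
(F2): satisfies the condition.
(F3): satisfies the condition.
(F4): fails — Rzy and Ryv but not Rzv.
(F5): satisfies the condition.

(F1), (F2), (F3), (F5)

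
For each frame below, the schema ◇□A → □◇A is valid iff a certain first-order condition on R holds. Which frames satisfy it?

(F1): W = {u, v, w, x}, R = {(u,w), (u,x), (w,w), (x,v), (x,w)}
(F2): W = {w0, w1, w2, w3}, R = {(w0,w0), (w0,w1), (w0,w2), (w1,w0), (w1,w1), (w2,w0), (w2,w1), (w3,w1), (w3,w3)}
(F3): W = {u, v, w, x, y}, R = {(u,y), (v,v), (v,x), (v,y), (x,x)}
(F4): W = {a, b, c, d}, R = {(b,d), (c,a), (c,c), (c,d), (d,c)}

The schema corresponds to convergence: ∀x ∀y ∀z (Rxy ∧ Rxz → ∃w (Ryw ∧ Rzw)).
(F1): fails — Rxw and Rxv but w and v have no common successor.
(F2): satisfies the condition.
(F3): fails — Ruy and Ruy but y and y have no common successor.
(F4): fails — Rcc and Rca but c and a have no common successor.
Valid on: (F2).

(F2)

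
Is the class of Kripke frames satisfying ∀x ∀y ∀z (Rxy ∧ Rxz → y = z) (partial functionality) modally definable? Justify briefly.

Definable; ◇q → □q defines it

This is a Sahlqvist condition; the CD axiom ◇q → □q defines it.
Suppose ◇q→□q is valid. Take Rxy, Rxz and set V(q)={y}. Then ◇q at x, so □q at x, so q at z, i.e. z=y.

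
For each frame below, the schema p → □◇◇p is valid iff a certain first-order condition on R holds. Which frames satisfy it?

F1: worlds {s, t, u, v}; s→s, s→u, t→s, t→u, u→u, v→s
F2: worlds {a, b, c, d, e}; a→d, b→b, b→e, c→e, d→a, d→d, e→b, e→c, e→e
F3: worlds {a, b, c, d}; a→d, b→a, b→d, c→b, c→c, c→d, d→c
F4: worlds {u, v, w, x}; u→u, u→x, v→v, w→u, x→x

F2

The schema corresponds to a generalized confluence (Geach) condition: ∀x ∀z (xRz → ∃w (x = w ∧ zR²w)).
F1: fails — sRu but no w with s=w and uR²w.
F2: satisfies the condition.
F3: fails — aRd but no w with a=w and dR²w.
F4: fails — uRx but no t with u=t and xR²t.
Valid on: F2.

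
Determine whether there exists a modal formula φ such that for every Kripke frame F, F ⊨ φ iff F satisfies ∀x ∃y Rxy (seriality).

This is a Sahlqvist condition; the D axiom □q → ◇q defines it.
Suppose □q→◇q is valid. At any x set V(q)=W. Then □q at x, so ◇q at x, so x has a successor.

Yes, by □q → ◇q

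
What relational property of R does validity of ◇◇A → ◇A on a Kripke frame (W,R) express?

This schema is equivalent to the 4 axiom □A → □□A.
It corresponds to transitivity: ∀x ∀y ∀z (Rxy ∧ Ryz → Rxz).

transitivity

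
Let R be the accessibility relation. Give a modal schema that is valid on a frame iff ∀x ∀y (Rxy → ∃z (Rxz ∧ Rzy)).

A defining formula is □□s → □s (the C4 axiom).
Suppose □□s→□s is valid. Take Rxy and set V(s)={w : xR²w}. Then □□s at x, so □s at x, so s at y, i.e. ∃z(Rxz∧Rzy).

□□s → □s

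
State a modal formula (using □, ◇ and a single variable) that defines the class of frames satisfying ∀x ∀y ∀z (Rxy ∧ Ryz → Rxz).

This is transitivity; the standard corresponding axiom is 4: □r → □□r.
Suppose □r→□□r is valid. Take Rxy, Ryz and set V(r)={w : Rxw}. Then □r at x, so □□r at x, so □r at y, so r at z, i.e. Rxz.

□r → □□r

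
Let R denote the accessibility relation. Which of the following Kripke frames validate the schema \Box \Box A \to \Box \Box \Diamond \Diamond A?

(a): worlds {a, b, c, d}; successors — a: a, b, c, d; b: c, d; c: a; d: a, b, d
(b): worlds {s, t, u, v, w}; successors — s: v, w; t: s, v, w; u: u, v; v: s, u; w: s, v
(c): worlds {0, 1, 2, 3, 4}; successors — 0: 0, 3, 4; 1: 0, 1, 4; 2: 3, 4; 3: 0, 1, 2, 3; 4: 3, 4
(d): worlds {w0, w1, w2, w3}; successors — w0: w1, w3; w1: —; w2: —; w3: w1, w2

(a), (b), (c)

This is the axiom for a generalized confluence (Geach) condition; its first-order frame correspondent is \forall x \forall z (x R^2 z \to \exists w (x R^2 w \wedge z R^2 w)).
(a): holds.
(b): holds.
(c): holds.
(d): fails — w0R²w1 but no w with w0R²w and w1R²w.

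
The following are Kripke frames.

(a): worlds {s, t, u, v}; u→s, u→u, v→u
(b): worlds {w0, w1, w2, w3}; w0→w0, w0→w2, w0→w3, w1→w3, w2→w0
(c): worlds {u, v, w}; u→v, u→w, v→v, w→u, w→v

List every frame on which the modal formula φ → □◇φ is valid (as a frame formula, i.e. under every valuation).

This is the axiom for symmetry; its first-order frame correspondent is ∀x ∀y (Rxy → Ryx).
(a): fails — Rus but not Rsu.
(b): fails — Rw1w3 but not Rw3w1.
(c): fails — Ruv but not Rvu.

none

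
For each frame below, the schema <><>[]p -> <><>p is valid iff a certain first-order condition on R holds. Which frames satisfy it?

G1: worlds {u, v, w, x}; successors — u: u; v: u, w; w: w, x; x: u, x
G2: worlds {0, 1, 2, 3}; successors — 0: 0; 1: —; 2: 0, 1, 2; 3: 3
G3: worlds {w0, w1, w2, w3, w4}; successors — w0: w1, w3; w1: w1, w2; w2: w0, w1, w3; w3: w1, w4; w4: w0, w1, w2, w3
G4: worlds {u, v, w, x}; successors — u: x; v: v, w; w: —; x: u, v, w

The schema corresponds to a generalized confluence (Geach) condition: forall x forall y (x R^2 y -> exists w (yRw & x R^2 w)).
G1: satisfies the condition.
G2: fails — 2R²1 but no w with 1Rw and 2R²w.
G3: satisfies the condition.
G4: fails — uR²u but no t with uRt and uR²t.

G1, G3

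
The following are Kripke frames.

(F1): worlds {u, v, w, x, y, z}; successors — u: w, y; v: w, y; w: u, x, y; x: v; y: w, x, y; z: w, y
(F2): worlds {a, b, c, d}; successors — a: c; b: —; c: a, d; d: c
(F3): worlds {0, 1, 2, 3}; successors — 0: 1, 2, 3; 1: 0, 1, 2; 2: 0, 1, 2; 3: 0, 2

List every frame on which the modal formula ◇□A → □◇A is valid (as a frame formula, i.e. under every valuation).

(F2), (F3)

This is the axiom for convergence; its first-order frame correspondent is ∀x ∀y ∀z (Rxy ∧ Rxz → ∃w (Ryw ∧ Rzw)).
(F1): fails — Rwu and Rwx but u and x have no common successor.
(F2): ✓.
(F3): ✓.
Valid on: (F2), (F3).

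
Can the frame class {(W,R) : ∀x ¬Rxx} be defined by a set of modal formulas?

If a class were modally definable it would be closed under surjective bounded morphisms (Goldblatt–Thomason).
The 4-cycle (worlds a,b,c,d with a→b→c→d→a) is irreflexive, and the map sending every world to a single reflexive point • is a surjective bounded morphism (forth: every edge maps to (•,•); back: every world has a successor). So any modal formula valid on the 4-cycle is also valid on the reflexive point, which is not irreflexive.
Hence irreflexivity is not modally definable.

Not definable by any modal formula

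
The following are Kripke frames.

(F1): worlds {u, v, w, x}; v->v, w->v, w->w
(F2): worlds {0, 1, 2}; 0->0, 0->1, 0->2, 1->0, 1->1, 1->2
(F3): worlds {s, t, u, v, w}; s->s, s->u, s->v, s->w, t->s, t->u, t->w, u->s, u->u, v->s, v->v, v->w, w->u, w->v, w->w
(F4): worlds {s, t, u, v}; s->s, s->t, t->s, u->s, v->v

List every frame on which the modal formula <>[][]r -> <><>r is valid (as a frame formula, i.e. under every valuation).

This is the axiom for a generalized confluence (Geach) condition; its first-order frame correspondent is forall x forall y (xRy -> exists w (y R^2 w & x R^2 w)).
(F1): condition met.
(F2): fails — 0R2 but no w with 2R²w and 0R²w.
(F3): condition met.
(F4): condition met.

(F1), (F3), (F4)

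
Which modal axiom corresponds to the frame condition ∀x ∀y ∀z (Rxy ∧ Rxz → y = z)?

A defining formula is ◇s → □s (the CD axiom).
Suppose ◇s→□s is valid. Take Rxy, Rxz and set V(s)={y}. Then ◇s at x, so □s at x, so s at z, i.e. z=y.

◇s → □s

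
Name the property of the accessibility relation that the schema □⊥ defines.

□⊥ is valid iff no world has any successor (otherwise □⊥ fails at any world with one).

emptiness of R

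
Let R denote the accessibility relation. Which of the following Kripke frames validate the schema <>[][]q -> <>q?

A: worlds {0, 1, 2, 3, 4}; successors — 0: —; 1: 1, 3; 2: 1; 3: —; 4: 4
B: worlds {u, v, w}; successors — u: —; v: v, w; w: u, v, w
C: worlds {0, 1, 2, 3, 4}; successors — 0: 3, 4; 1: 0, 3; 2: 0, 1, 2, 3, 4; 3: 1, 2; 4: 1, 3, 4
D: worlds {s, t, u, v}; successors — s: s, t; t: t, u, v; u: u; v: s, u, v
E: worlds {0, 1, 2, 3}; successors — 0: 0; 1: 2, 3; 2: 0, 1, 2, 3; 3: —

The schema corresponds to a generalized confluence (Geach) condition: forall x forall y (xRy -> exists w (y R^2 w & xRw)).
A: fails — 1R3 but no w with 3R²w and 1Rw.
B: fails — wRu but no t with uR²t and wRt.
C: satisfies the condition.
D: satisfies the condition.
E: fails — 1R3 but no w with 3R²w and 1Rw.

C, D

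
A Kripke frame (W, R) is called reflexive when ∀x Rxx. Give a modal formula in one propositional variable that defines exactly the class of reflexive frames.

The condition is reflexivity. The T schema □s → s defines it.

□s → s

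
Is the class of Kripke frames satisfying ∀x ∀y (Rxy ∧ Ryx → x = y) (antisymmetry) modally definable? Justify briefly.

If a class were modally definable it would be closed under surjective bounded morphisms (Goldblatt–Thomason).
The 8-cycle (worlds 0,1,2,3,4,5,6,7 with 0→1→2→3→4→5→6→7→0) is antisymmetric. Sending even-indexed worlds to a and odd-indexed worlds to b is a surjective bounded morphism onto the two-world frame with a↔b, which is not antisymmetric.
So no modal formula (or set of formulas) defines exactly the antisymmetric frames.

Not modally definable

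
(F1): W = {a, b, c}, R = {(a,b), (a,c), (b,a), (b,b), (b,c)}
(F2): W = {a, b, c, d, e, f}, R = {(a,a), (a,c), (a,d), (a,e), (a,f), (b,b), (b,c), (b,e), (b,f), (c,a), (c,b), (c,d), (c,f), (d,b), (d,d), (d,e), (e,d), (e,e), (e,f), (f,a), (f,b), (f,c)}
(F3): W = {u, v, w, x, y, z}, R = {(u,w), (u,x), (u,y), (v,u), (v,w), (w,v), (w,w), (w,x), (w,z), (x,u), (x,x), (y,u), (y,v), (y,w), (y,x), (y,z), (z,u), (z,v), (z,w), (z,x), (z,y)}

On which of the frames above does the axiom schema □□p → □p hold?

(F1), (F2)

This is the axiom for density; its first-order frame correspondent is ∀x ∀y (Rxy → ∃z (Rxz ∧ Rzy)).
(F1): satisfies the condition.
(F2): satisfies the condition.
(F3): fails — Ruy but no t with Rut and Rty.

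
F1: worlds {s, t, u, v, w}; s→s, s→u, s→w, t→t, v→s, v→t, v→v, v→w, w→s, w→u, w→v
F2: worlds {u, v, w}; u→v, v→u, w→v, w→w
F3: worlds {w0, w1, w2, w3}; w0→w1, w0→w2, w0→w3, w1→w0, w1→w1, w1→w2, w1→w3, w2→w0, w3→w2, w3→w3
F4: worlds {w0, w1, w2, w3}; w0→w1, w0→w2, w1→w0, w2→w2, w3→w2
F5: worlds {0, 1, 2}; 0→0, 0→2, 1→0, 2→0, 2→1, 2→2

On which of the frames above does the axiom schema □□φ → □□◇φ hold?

F5

The schema corresponds to a generalized confluence (Geach) condition: ∀x ∀z (xR²z → ∃w (xR²w ∧ zRw)).
F1: fails — sR²u but no w* with sR²w* and uRw*.
F2: fails — uR²u but no t with uR²t and uRt.
F3: fails — w2R²w2 but no w with w2R²w and w2Rw.
F4: fails — w1R²w1 but no w with w1R²w and w1Rw.
F5: ✓.
Valid on: F5.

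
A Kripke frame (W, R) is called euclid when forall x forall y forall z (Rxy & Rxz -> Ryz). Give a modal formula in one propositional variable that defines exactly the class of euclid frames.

A defining formula is ◇p → □◇p (the 5 axiom).

◇p → □◇p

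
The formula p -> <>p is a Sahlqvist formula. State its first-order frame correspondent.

Equivalently (dual form): □p → p.
Suppose □p→p is valid. At any x set V(p)={w : Rxw}. Then □p holds at x, so p holds at x, i.e. Rxx.
Conversely, on a frame with reflexivity the schema holds at every world under every valuation.
Frame condition: forall x Rxx.

reflexivity: forall x Rxx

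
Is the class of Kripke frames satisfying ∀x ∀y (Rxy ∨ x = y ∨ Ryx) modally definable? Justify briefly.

If a class were modally definable it would be closed under disjoint unions (Goldblatt–Thomason).
Take 4 disjoint single-world reflexive frames: each is trivially connected, but their disjoint union has 4 worlds with no edge between distinct components, so it is not connected.
So no modal formula (or set of formulas) defines exactly the connected frames.

No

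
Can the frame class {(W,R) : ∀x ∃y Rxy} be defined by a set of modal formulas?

Yes — defined by □r → ◇r

The condition is seriality. A defining modal formula is □r → ◇r.
Suppose □r→◇r is valid. At any x set V(r)=W. Then □r at x, so ◇r at x, so x has a successor.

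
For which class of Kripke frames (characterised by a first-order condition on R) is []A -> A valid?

Suppose □A→A is valid. At any x set V(A)={w : Rxw}. Then □A holds at x, so A holds at x, i.e. Rxx.
Conversely, on a frame with reflexivity the schema holds at every world under every valuation.
Frame condition: forall x Rxx.

Reflexivity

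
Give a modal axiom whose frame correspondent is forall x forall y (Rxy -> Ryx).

The condition is symmetry. The B schema r → □◇r defines it.
Suppose r→□◇r is valid. Take Rxy and set V(r)={x}. Then r at x, so □◇r at x, so ◇r at y, so some z with Ryz has r; z=x, i.e. Ryx.

r → □◇r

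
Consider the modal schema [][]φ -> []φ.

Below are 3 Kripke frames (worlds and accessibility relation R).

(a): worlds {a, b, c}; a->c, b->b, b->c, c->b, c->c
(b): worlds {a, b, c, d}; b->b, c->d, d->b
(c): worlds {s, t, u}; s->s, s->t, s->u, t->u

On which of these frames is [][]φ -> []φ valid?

(a)

Frame correspondent (Sahlqvist): forall x forall y (Rxy -> exists z (Rxz & Rzy)) — i.e. density.
(a): satisfies the condition.
(b): fails — Rcd but no z with Rcz and Rzd.
(c): fails — Rtu but no z with Rtz and Rzu.
Valid on: (a).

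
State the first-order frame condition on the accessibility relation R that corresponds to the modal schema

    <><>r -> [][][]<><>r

forall x forall y forall z ((x R^2 y & x R^3 z) -> exists w (y = w & z R^2 w))

This is a Sahlqvist (Geach-type) schema ◇^2□^0r → □^3◇^2r.
Minimal-valuation argument: fix x; take any y with xR^2y and any z with xR^3z. Set V(r) to the set of worlds R-reachable from y in exactly 0 steps. Then □^0r holds at y, so the antecedent holds at x; validity forces ◇^2r at z, giving a w with zR^2w and yR^0w.
First-order correspondent: forall x forall y forall z ((x R^2 y & x R^3 z) -> exists w (y = w & z R^2 w)).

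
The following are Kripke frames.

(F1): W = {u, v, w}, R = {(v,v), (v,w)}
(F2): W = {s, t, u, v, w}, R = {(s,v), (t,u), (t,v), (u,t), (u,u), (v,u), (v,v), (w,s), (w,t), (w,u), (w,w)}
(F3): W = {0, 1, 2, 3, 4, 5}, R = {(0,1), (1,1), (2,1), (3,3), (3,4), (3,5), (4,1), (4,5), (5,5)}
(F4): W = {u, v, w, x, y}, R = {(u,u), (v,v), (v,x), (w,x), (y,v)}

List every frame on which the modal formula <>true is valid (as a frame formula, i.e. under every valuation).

(F2), (F3)

The schema corresponds to seriality: forall x exists y Rxy.
(F1): fails — world u has no successor.
(F2): ✓.
(F3): ✓.
(F4): fails — world x has no successor.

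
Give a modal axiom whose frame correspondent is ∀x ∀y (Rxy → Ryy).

The condition is shift-reflexivity. The T□ schema □(□q → q) defines it.
Suppose □(□q→q) is valid. Take Rxy and set V(q)={w : Ryw}. Then at y, □q holds; since □(□q→q) at x, □q→q at y, so q at y, i.e. Ryy.

□(□q → q)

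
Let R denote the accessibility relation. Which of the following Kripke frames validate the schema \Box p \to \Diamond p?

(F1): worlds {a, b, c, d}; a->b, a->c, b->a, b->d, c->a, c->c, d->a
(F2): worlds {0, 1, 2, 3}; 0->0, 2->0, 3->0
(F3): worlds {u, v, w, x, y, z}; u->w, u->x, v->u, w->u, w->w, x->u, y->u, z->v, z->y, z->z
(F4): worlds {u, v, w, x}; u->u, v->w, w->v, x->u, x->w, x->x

Frame correspondent (Sahlqvist): \forall x \exists y Rxy — i.e. seriality.
(F1): satisfies the condition.
(F2): fails — world 1 has no successor.
(F3): satisfies the condition.
(F4): satisfies the condition.
Valid on: (F1), (F3), (F4).

(F1), (F3), (F4)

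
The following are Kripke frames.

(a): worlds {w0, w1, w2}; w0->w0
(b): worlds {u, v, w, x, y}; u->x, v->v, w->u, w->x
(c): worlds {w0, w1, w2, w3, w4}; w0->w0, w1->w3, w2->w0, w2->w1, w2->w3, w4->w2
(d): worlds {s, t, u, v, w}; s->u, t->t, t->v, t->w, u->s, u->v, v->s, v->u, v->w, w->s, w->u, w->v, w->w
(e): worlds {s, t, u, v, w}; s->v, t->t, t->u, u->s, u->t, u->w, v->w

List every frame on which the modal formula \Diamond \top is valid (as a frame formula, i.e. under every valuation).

(d)

The schema corresponds to seriality: \forall x \exists y Rxy.
(a): fails — world w1 has no successor.
(b): fails — world x has no successor.
(c): fails — world w3 has no successor.
(d): satisfies the condition.
(e): fails — world w has no successor.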